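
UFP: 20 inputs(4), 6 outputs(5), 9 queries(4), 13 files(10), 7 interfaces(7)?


UFP = EI*4 + EO*5 + EQ*4 + ILF*10 + EIF*7
UFP = 20*4 + 6*5 + 9*4 + 13*10 + 7*7
UFP = 80 + 30 + 36 + 130 + 49
UFP = 325

325


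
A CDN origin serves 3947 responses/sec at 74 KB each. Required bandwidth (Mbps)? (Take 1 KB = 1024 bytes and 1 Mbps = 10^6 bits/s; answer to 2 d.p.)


Formula: Mbps = payload_bytes * RPS * 8 / 1e6
Payload per request = 74 KB = 74 * 1024 = 75776 bytes
Total bytes/sec = 75776 * 3947 = 299087872
Total bits/sec = 299087872 * 8 = 2392702976
Mbps = 2392702976 / 1e6 = 2392.7

2392.7 Mbps


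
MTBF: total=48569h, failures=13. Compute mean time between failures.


Formula: MTBF = Total operating time / Number of failures
MTBF = 48569 / 13
MTBF = 3736.08 hours

3736.08 hours


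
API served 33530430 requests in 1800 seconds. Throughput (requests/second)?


Formula: throughput = requests / seconds
throughput = 33530430 / 1800
throughput = 18628.02 requests/second

18628.02 requests/second


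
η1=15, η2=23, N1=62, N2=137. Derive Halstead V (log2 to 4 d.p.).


Formula: V = N * log2(η), where N = N1 + N2 and η = η1 + η2
η = 15 + 23 = 38
N = 62 + 137 = 199
log2(38) ≈ 5.2479
V = 199 * 5.2479 = 1044.33

1044.33


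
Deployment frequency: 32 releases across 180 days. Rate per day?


Formula: deployments per day = releases / days
= 32 / 180
= 0.178 deploys/day
(equivalently, 1.24 deploys/week)

0.178 deploys/day


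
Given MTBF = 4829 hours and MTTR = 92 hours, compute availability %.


Availability = MTBF / (MTBF + MTTR)
Availability = 4829 / (4829 + 92)
Availability = 4829 / 4921
Availability = 98.1305%

98.1305%


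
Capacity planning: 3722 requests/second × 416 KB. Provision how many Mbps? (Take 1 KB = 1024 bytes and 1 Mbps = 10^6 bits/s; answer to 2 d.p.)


Formula: Mbps = payload_bytes * RPS * 8 / 1e6
Payload per request = 416 KB = 416 * 1024 = 425984 bytes
Total bytes/sec = 425984 * 3722 = 1585512448
Total bits/sec = 1585512448 * 8 = 12684099584
Mbps = 12684099584 / 1e6 = 12684.1

12684.1 Mbps


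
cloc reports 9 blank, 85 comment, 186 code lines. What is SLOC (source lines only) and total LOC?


Total LOC = blank + comment + code
Total LOC = 9 + 85 + 186 = 280
SLOC (source only) = code = 186

Total LOC: 280, SLOC: 186


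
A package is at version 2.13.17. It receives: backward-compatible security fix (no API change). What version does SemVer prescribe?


Current: 2.13.17
Change category: 'backward-compatible security fix (no API change)' → patch bump
SemVer rule: patch bump → increment PATCH (MAJOR and MINOR unchanged)
New: 2.13.18

2.13.18


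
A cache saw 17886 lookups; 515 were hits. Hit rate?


Formula: hit rate = hits / (hits + misses) * 100
hit rate = 515 / (515 + 17371) * 100
hit rate = 515 / 17886 * 100
hit rate = 2.88%

2.88%


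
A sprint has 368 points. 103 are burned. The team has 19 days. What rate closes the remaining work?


Formula: Required rate = Remaining points / Days left
Remaining = 368 - 103 = 265 points
Required rate = 265 / 19 = 13.95 points/day

13.95 points/day


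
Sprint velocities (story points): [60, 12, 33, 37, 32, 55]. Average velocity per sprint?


Formula: Avg velocity = Total points / Number of sprints
Points: [60, 12, 33, 37, 32, 55]
Sum = 60 + 12 + 33 + 37 + 32 + 55 = 229
Avg velocity = 229 / 6 = 38.17 points/sprint

38.17 points/sprint


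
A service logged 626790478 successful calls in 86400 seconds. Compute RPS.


Formula: throughput = requests / seconds
throughput = 626790478 / 86400
throughput = 7254.52 requests/second

7254.52 requests/second


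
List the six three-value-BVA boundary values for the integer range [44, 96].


Range: [44, 96]
Boundaries: just below min, min, min+1, max-1, max, just above max
Values: [43, 44, 45, 95, 96, 97]

[43, 44, 45, 95, 96, 97]


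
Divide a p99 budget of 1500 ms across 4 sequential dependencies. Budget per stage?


Formula: per_stage = total_budget / stages
per_stage = 1500 / 4
per_stage = 375.0 ms

375.0 ms


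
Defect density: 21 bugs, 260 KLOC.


Defect density = defects / KLOC
Defect density = 21 / 260
Defect density = 0.081 defects/KLOC

0.081 defects/KLOC


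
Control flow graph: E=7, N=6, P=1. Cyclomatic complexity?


Formula: V(G) = E - N + 2P
V(G) = 7 - 6 + 2*1
V(G) = 1 + 2
V(G) = 3

3


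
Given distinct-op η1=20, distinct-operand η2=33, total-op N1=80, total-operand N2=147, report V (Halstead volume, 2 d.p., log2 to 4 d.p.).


Formula: V = N * log2(η), where N = N1 + N2 and η = η1 + η2
η = 20 + 33 = 53
N = 80 + 147 = 227
log2(53) ≈ 5.7279
V = 227 * 5.7279 = 1300.23

1300.23


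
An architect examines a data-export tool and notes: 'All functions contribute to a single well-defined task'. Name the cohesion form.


Reasoning: Best: single purpose
Type: Functional cohesion

Functional cohesion


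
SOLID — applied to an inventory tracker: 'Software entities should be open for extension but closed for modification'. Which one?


This describes the Open/Closed Principle (OCP)

Open/Closed Principle (OCP)


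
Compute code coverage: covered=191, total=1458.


Coverage = covered / total * 100
Coverage = 191 / 1458 * 100
Coverage = 13.1%

13.1%


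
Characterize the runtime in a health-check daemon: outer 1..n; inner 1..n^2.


Reasoning: n times n^2
Complexity: O(n^3)

O(n^3)


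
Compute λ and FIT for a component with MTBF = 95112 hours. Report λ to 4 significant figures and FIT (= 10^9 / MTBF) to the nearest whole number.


Formula: λ = 1 / MTBF; FIT = λ × 1e9 = 1e9 / MTBF
λ = 1 / 95112 ≈ 1.051e-05 failures/hour
FIT = 1e9 / 95112 ≈ 10514 failures per 1e9 hours (nearest whole number)

λ = 1.051e-05 /h, FIT = 10514


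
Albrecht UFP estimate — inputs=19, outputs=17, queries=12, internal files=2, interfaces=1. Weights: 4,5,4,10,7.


UFP = EI*4 + EO*5 + EQ*4 + ILF*10 + EIF*7
UFP = 19*4 + 17*5 + 12*4 + 2*10 + 1*7
UFP = 76 + 85 + 48 + 20 + 7
UFP = 236

236


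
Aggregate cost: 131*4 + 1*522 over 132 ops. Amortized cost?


Formula: Amortized cost = Total cost / Operations
Total cost = (131 * 4) + (1 * 522)
Total cost = 524 + 522 = 1046
Amortized = 1046 / 132 = 7.9242

7.9242


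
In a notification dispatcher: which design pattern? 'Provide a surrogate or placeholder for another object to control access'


This matches the Proxy pattern

Proxy


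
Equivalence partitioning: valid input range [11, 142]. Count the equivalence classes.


Valid range: [11, 142]
Class 1: x < 11 — invalid
Class 2: 11 ≤ x ≤ 142 — valid
Class 3: x > 142 — invalid
Total equivalence classes: 3

3 equivalence classes


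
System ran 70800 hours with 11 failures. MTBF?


Formula: MTBF = Total operating time / Number of failures
MTBF = 70800 / 11
MTBF = 6436.36 hours

6436.36 hours


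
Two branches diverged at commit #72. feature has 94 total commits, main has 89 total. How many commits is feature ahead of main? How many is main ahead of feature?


Common ancestor: commit #72
feature commits after divergence: 94 - 72 = 22
main commits after divergence: 89 - 72 = 17
feature is 22 commits ahead of main
main is 17 commits ahead of feature

feature ahead: 22, main ahead: 17


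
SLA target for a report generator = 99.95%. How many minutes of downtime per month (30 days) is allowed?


Formula: allowed downtime = period * (100 - SLA) / 100
Period (month (30 days)) = 43200 minutes
Unavailability fraction = (100 - 99.95) / 100
Allowed downtime = 43200 * (100 - 99.95) / 100
Allowed downtime = 21.6 minutes

21.6 minutes


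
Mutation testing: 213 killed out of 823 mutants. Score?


Mutation score = killed / total * 100
Mutation score = 213 / 823 * 100
Mutation score = 25.88%

25.88%


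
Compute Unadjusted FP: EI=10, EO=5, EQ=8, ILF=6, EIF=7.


UFP = EI*4 + EO*5 + EQ*4 + ILF*10 + EIF*7
UFP = 10*4 + 5*5 + 8*4 + 6*10 + 7*7
UFP = 40 + 25 + 32 + 60 + 49
UFP = 206

206


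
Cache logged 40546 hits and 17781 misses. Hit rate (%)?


Formula: hit rate = hits / (hits + misses) * 100
hit rate = 40546 / (40546 + 17781) * 100
hit rate = 40546 / 58327 * 100
hit rate = 69.51%

69.51%


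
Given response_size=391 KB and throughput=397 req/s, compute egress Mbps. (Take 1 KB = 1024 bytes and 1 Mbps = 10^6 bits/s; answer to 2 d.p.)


Formula: Mbps = payload_bytes * RPS * 8 / 1e6
Payload per request = 391 KB = 391 * 1024 = 400384 bytes
Total bytes/sec = 400384 * 397 = 158952448
Total bits/sec = 158952448 * 8 = 1271619584
Mbps = 1271619584 / 1e6 = 1271.62

1271.62 Mbps


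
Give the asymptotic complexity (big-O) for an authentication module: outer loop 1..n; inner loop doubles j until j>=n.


Reasoning: linear outer times logarithmic inner
Complexity: O(n log n)

O(n log n)


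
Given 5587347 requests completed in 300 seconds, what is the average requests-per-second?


Formula: throughput = requests / seconds
throughput = 5587347 / 300
throughput = 18624.49 requests/second

18624.49 requests/second


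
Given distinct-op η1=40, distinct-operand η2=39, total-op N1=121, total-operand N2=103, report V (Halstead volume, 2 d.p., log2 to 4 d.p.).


Formula: V = N * log2(η), where N = N1 + N2 and η = η1 + η2
η = 40 + 39 = 79
N = 121 + 103 = 224
log2(79) ≈ 6.3038
V = 224 * 6.3038 = 1412.05

1412.05


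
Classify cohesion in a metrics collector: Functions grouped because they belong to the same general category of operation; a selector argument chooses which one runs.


Reasoning: Grouped by category of activity, not by data or sequence
Type: Logical cohesion

Logical cohesion


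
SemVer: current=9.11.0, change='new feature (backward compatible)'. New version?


Current: 9.11.0
Change category: 'new feature (backward compatible)' → minor bump
SemVer rule: minor bump → increment MINOR, reset PATCH to 0 (MAJOR unchanged)
New: 9.12.0

9.12.0


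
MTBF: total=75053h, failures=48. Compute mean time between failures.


Formula: MTBF = Total operating time / Number of failures
MTBF = 75053 / 48
MTBF = 1563.6 hours

1563.6 hours


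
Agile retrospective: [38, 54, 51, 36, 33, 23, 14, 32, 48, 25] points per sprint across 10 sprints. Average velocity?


Formula: Avg velocity = Total points / Number of sprints
Points: [38, 54, 51, 36, 33, 23, 14, 32, 48, 25]
Sum = 38 + 54 + 51 + 36 + 33 + 23 + 14 + 32 + 48 + 25 = 354
Avg velocity = 354 / 10 = 35.4 points/sprint

35.4 points/sprint


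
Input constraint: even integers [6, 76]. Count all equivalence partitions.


Constraint: even integers in [6, 76]
Class 1: x < 6 — out-of-range invalid
Class 2: x in [6,76] but odd — wrong type invalid
Class 3: x in [6,76] and even — valid
Class 4: x > 76 — out-of-range invalid
Total equivalence classes: 4

4 equivalence classes


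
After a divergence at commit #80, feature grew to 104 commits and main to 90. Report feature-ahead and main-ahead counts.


Common ancestor: commit #80
feature commits after divergence: 104 - 80 = 24
main commits after divergence: 90 - 80 = 10
feature is 24 commits ahead of main
main is 10 commits ahead of feature

feature ahead: 24, main ahead: 10


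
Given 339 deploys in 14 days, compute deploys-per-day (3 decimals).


Formula: deployments per day = releases / days
= 339 / 14
= 24.214 deploys/day
(equivalently, 169.5 deploys/week)

24.214 deploys/day


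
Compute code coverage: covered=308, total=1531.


Coverage = covered / total * 100
Coverage = 308 / 1531 * 100
Coverage = 20.12%

20.12%


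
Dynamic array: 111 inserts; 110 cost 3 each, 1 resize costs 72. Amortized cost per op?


Formula: Amortized cost = Total cost / Operations
Total cost = (110 * 3) + (1 * 72)
Total cost = 330 + 72 = 402
Amortized = 402 / 111 = 3.6216

3.6216


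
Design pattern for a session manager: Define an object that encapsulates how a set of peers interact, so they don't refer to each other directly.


This matches the Mediator pattern

Mediator


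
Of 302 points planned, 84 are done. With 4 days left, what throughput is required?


Formula: Required rate = Remaining points / Days left
Remaining = 302 - 84 = 218 points
Required rate = 218 / 4 = 54.5 points/day

54.5 points/day


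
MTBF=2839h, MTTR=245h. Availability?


Availability = MTBF / (MTBF + MTTR)
Availability = 2839 / (2839 + 245)
Availability = 2839 / 3084
Availability = 92.0558%

92.0558%


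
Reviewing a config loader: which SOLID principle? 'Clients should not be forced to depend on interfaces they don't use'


This describes the Interface Segregation Principle (ISP)

Interface Segregation Principle (ISP)


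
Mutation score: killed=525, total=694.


Mutation score = killed / total * 100
Mutation score = 525 / 694 * 100
Mutation score = 75.65%

75.65%


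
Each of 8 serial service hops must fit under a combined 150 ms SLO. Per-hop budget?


Formula: per_stage = total_budget / stages
per_stage = 150 / 8
per_stage = 18.75 ms

18.75 ms


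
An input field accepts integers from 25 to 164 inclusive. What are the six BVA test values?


Range: [25, 164]
Boundaries: just below min, min, min+1, max-1, max, just above max
Values: [24, 25, 26, 163, 164, 165]

[24, 25, 26, 163, 164, 165]


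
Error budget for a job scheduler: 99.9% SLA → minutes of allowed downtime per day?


Formula: allowed downtime = period * (100 - SLA) / 100
Period (day) = 1440 minutes
Unavailability fraction = (100 - 99.9) / 100
Allowed downtime = 1440 * (100 - 99.9) / 100
Allowed downtime = 1.44 minutes

1.44 minutes


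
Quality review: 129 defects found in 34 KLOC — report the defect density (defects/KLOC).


Defect density = defects / KLOC
Defect density = 129 / 34
Defect density = 3.794 defects/KLOC

3.794 defects/KLOC


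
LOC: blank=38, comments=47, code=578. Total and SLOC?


Total LOC = blank + comment + code
Total LOC = 38 + 47 + 578 = 663
SLOC (source only) = code = 578

Total LOC: 663, SLOC: 578


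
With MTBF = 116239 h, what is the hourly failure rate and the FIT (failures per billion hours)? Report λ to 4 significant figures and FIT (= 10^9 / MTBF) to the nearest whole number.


Formula: λ = 1 / MTBF; FIT = λ × 1e9 = 1e9 / MTBF
λ = 1 / 116239 ≈ 8.603e-06 failures/hour
FIT = 1e9 / 116239 ≈ 8603 failures per 1e9 hours (nearest whole number)

λ = 8.603e-06 /h, FIT = 8603


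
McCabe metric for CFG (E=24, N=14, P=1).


Formula: V(G) = E - N + 2P
V(G) = 24 - 14 + 2*1
V(G) = 10 + 2
V(G) = 12

12


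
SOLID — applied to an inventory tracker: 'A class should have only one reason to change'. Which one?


This describes the Single Responsibility Principle (SRP)

Single Responsibility Principle (SRP)


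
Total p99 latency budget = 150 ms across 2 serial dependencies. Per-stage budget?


Formula: per_stage = total_budget / stages
per_stage = 150 / 2
per_stage = 75.0 ms

75.0 ms


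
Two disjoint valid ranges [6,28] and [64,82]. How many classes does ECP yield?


Valid ranges: [6,28] and [64,82]
Class 1: x < 6 — invalid
Class 2: 6 ≤ x ≤ 28 — valid
Class 3: 28 < x < 64 — invalid (gap between ranges)
Class 4: 64 ≤ x ≤ 82 — valid
Class 5: x > 82 — invalid
Total equivalence classes: 5

5 equivalence classes


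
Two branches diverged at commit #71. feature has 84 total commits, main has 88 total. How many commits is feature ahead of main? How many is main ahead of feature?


Common ancestor: commit #71
feature commits after divergence: 84 - 71 = 13
main commits after divergence: 88 - 71 = 17
feature is 13 commits ahead of main
main is 17 commits ahead of feature

feature ahead: 13, main ahead: 17


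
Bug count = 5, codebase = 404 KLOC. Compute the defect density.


Defect density = defects / KLOC
Defect density = 5 / 404
Defect density = 0.012 defects/KLOC

0.012 defects/KLOC


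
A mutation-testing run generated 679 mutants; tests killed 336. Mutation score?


Mutation score = killed / total * 100
Mutation score = 336 / 679 * 100
Mutation score = 49.48%

49.48%


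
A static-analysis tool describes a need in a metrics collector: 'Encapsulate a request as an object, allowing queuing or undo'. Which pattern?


This matches the Command pattern

Command


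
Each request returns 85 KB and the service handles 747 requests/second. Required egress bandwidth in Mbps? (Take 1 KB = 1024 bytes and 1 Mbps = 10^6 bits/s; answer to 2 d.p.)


Formula: Mbps = payload_bytes * RPS * 8 / 1e6
Payload per request = 85 KB = 85 * 1024 = 87040 bytes
Total bytes/sec = 87040 * 747 = 65018880
Total bits/sec = 65018880 * 8 = 520151040
Mbps = 520151040 / 1e6 = 520.15

520.15 Mbps


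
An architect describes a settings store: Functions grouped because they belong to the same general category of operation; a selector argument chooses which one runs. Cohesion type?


Reasoning: Grouped by category of activity, not by data or sequence
Type: Logical cohesion

Logical cohesion


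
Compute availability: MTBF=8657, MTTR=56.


Availability = MTBF / (MTBF + MTTR)
Availability = 8657 / (8657 + 56)
Availability = 8657 / 8713
Availability = 99.3573%

99.3573%


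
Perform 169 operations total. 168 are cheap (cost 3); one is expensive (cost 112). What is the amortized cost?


Formula: Amortized cost = Total cost / Operations
Total cost = (168 * 3) + (1 * 112)
Total cost = 504 + 112 = 616
Amortized = 616 / 169 = 3.645

3.645


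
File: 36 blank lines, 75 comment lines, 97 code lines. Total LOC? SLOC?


Total LOC = blank + comment + code
Total LOC = 36 + 75 + 97 = 208
SLOC (source only) = code = 97

Total LOC: 208, SLOC: 97


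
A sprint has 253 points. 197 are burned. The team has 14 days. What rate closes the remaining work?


Formula: Required rate = Remaining points / Days left
Remaining = 253 - 197 = 56 points
Required rate = 56 / 14 = 4.0 points/day

4.0 points/day


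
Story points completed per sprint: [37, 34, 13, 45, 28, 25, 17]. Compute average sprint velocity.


Formula: Avg velocity = Total points / Number of sprints
Points: [37, 34, 13, 45, 28, 25, 17]
Sum = 37 + 34 + 13 + 45 + 28 + 25 + 17 = 199
Avg velocity = 199 / 7 = 28.43 points/sprint

28.43 points/sprint


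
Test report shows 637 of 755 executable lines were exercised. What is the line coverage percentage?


Coverage = covered / total * 100
Coverage = 637 / 755 * 100
Coverage = 84.37%

84.37%


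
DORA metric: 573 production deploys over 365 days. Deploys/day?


Formula: deployments per day = releases / days
= 573 / 365
= 1.57 deploys/day
(equivalently, 10.99 deploys/week)

1.57 deploys/day


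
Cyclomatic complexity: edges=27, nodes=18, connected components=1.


Formula: V(G) = E - N + 2P
V(G) = 27 - 18 + 2*1
V(G) = 9 + 2
V(G) = 11

11


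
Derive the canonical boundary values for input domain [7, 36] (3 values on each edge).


Range: [7, 36]
Boundaries: just below min, min, min+1, max-1, max, just above max
Values: [6, 7, 8, 35, 36, 37]

[6, 7, 8, 35, 36, 37]


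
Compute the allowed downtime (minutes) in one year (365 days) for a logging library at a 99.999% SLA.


Formula: allowed downtime = period * (100 - SLA) / 100
Period (year (365 days)) = 525600 minutes
Unavailability fraction = (100 - 99.999) / 100
Allowed downtime = 525600 * (100 - 99.999) / 100
Allowed downtime = 5.256 minutes

5.256 minutes


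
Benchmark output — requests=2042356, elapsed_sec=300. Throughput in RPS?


Formula: throughput = requests / seconds
throughput = 2042356 / 300
throughput = 6807.85 requests/second

6807.85 requests/second


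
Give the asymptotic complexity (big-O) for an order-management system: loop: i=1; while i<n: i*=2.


Reasoning: i doubles each step so iterations are log2(n)
Complexity: O(log n)

O(log n)


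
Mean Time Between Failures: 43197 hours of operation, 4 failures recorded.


Formula: MTBF = Total operating time / Number of failures
MTBF = 43197 / 4
MTBF = 10799.25 hours

10799.25 hours


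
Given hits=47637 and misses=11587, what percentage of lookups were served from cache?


Formula: hit rate = hits / (hits + misses) * 100
hit rate = 47637 / (47637 + 11587) * 100
hit rate = 47637 / 59224 * 100
hit rate = 80.44%

80.44%


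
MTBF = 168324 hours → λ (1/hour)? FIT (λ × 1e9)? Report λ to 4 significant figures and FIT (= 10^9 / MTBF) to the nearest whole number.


Formula: λ = 1 / MTBF; FIT = λ × 1e9 = 1e9 / MTBF
λ = 1 / 168324 ≈ 5.941e-06 failures/hour
FIT = 1e9 / 168324 ≈ 5941 failures per 1e9 hours (nearest whole number)

λ = 5.941e-06 /h, FIT = 5941


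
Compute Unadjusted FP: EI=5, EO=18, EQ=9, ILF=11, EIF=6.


UFP = EI*4 + EO*5 + EQ*4 + ILF*10 + EIF*7
UFP = 5*4 + 18*5 + 9*4 + 11*10 + 6*7
UFP = 20 + 90 + 36 + 110 + 42
UFP = 298

298


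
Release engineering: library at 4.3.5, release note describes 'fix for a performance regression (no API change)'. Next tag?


Current: 4.3.5
Change category: 'fix for a performance regression (no API change)' → patch bump
SemVer rule: patch bump → increment PATCH (MAJOR and MINOR unchanged)
New: 4.3.6

4.3.6


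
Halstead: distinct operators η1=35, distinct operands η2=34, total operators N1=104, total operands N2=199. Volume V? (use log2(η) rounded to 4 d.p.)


Formula: V = N * log2(η), where N = N1 + N2 and η = η1 + η2
η = 35 + 34 = 69
N = 104 + 199 = 303
log2(69) ≈ 6.1085
V = 303 * 6.1085 = 1850.88

1850.88


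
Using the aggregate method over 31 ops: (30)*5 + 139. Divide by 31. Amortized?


Formula: Amortized cost = Total cost / Operations
Total cost = (30 * 5) + (1 * 139)
Total cost = 150 + 139 = 289
Amortized = 289 / 31 = 9.3226

9.3226


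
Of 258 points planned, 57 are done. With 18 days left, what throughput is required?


Formula: Required rate = Remaining points / Days left
Remaining = 258 - 57 = 201 points
Required rate = 201 / 18 = 11.17 points/day

11.17 points/day


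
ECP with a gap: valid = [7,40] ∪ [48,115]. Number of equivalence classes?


Valid ranges: [7,40] and [48,115]
Class 1: x < 7 — invalid
Class 2: 7 ≤ x ≤ 40 — valid
Class 3: 40 < x < 48 — invalid (gap between ranges)
Class 4: 48 ≤ x ≤ 115 — valid
Class 5: x > 115 — invalid
Total equivalence classes: 5

5 equivalence classes


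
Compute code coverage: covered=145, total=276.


Coverage = covered / total * 100
Coverage = 145 / 276 * 100
Coverage = 52.54%

52.54%


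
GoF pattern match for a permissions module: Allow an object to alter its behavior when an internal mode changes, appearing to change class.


This matches the State pattern

State


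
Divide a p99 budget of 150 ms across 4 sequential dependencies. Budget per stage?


Formula: per_stage = total_budget / stages
per_stage = 150 / 4
per_stage = 37.5 ms

37.5 ms


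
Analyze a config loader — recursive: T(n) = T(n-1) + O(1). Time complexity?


Reasoning: linear recursion with constant work per frame
Complexity: O(n)

O(n)


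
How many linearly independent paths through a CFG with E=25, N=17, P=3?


Formula: V(G) = E - N + 2P
V(G) = 25 - 17 + 2*3
V(G) = 8 + 6
V(G) = 14

14


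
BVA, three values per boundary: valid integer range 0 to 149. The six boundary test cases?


Range: [0, 149]
Boundaries: just below min, min, min+1, max-1, max, just above max
Values: [-1, 0, 1, 148, 149, 150]

[-1, 0, 1, 148, 149, 150]


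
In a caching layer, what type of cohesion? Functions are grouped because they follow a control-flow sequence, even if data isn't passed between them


Reasoning: Grouped by order of execution within a routine, not by data flow
Type: Procedural cohesion

Procedural cohesion


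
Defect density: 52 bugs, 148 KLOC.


Defect density = defects / KLOC
Defect density = 52 / 148
Defect density = 0.351 defects/KLOC

0.351 defects/KLOC


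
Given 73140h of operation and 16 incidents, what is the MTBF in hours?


Formula: MTBF = Total operating time / Number of failures
MTBF = 73140 / 16
MTBF = 4571.25 hours

4571.25 hours


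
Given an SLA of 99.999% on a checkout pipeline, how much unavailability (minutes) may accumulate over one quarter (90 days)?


Formula: allowed downtime = period * (100 - SLA) / 100
Period (quarter (90 days)) = 129600 minutes
Unavailability fraction = (100 - 99.999) / 100
Allowed downtime = 129600 * (100 - 99.999) / 100
Allowed downtime = 1.296 minutes

1.296 minutes


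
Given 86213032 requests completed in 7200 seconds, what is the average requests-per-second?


Formula: throughput = requests / seconds
throughput = 86213032 / 7200
throughput = 11974.03 requests/second

11974.03 requests/second


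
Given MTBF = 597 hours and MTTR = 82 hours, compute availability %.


Availability = MTBF / (MTBF + MTTR)
Availability = 597 / (597 + 82)
Availability = 597 / 679
Availability = 87.9234%

87.9234%


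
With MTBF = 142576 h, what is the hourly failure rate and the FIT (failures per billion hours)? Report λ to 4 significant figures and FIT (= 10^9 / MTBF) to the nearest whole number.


Formula: λ = 1 / MTBF; FIT = λ × 1e9 = 1e9 / MTBF
λ = 1 / 142576 ≈ 7.014e-06 failures/hour
FIT = 1e9 / 142576 ≈ 7014 failures per 1e9 hours (nearest whole number)

λ = 7.014e-06 /h, FIT = 7014


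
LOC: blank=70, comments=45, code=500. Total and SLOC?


Total LOC = blank + comment + code
Total LOC = 70 + 45 + 500 = 615
SLOC (source only) = code = 500

Total LOC: 615, SLOC: 500


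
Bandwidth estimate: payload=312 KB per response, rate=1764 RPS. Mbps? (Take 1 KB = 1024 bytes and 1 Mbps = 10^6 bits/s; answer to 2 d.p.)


Formula: Mbps = payload_bytes * RPS * 8 / 1e6
Payload per request = 312 KB = 312 * 1024 = 319488 bytes
Total bytes/sec = 319488 * 1764 = 563576832
Total bits/sec = 563576832 * 8 = 4508614656
Mbps = 4508614656 / 1e6 = 4508.61

4508.61 Mbps


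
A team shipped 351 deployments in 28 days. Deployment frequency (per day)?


Formula: deployments per day = releases / days
= 351 / 28
= 12.536 deploys/day
(equivalently, 87.75 deploys/week)

12.536 deploys/day


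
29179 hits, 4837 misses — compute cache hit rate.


Formula: hit rate = hits / (hits + misses) * 100
hit rate = 29179 / (29179 + 4837) * 100
hit rate = 29179 / 34016 * 100
hit rate = 85.78%

85.78%


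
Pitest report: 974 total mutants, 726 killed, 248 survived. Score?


Mutation score = killed / total * 100
Mutation score = 726 / 974 * 100
Mutation score = 74.54%

74.54%


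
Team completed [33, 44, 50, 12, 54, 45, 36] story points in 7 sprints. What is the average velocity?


Formula: Avg velocity = Total points / Number of sprints
Points: [33, 44, 50, 12, 54, 45, 36]
Sum = 33 + 44 + 50 + 12 + 54 + 45 + 36 = 274
Avg velocity = 274 / 7 = 39.14 points/sprint

39.14 points/sprint


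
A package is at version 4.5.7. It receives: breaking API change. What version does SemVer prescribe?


Current: 4.5.7
Change category: 'breaking API change' → major bump
SemVer rule: major bump → increment MAJOR, reset MINOR and PATCH to 0
New: 5.0.0

5.0.0


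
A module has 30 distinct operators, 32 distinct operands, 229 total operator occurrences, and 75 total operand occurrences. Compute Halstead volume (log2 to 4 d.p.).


Formula: V = N * log2(η), where N = N1 + N2 and η = η1 + η2
η = 30 + 32 = 62
N = 229 + 75 = 304
log2(62) ≈ 5.9542
V = 304 * 5.9542 = 1810.08

1810.08


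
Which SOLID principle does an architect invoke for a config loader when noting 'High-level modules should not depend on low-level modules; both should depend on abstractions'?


This describes the Dependency Inversion Principle (DIP)

Dependency Inversion Principle (DIP)


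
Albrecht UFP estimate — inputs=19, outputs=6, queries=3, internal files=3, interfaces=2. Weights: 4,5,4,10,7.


UFP = EI*4 + EO*5 + EQ*4 + ILF*10 + EIF*7
UFP = 19*4 + 6*5 + 3*4 + 3*10 + 2*7
UFP = 76 + 30 + 12 + 30 + 14
UFP = 162

162


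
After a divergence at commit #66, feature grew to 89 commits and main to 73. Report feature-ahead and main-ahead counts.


Common ancestor: commit #66
feature commits after divergence: 89 - 66 = 23
main commits after divergence: 73 - 66 = 7
feature is 23 commits ahead of main
main is 7 commits ahead of feature

feature ahead: 23, main ahead: 7


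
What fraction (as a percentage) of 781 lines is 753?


Coverage = covered / total * 100
Coverage = 753 / 781 * 100
Coverage = 96.41%

96.41%


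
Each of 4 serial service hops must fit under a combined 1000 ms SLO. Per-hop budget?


Formula: per_stage = total_budget / stages
per_stage = 1000 / 4
per_stage = 250.0 ms

250.0 ms


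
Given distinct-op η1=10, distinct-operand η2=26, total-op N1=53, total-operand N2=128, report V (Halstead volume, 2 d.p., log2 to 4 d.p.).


Formula: V = N * log2(η), where N = N1 + N2 and η = η1 + η2
η = 10 + 26 = 36
N = 53 + 128 = 181
log2(36) ≈ 5.1699
V = 181 * 5.1699 = 935.75

935.75


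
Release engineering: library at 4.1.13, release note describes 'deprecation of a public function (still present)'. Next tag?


Current: 4.1.13
Change category: 'deprecation of a public function (still present)' → minor bump
SemVer rule: minor bump → increment MINOR, reset PATCH to 0 (MAJOR unchanged)
New: 4.2.0

4.2.0


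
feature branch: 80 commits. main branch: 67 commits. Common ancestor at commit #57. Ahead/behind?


Common ancestor: commit #57
feature commits after divergence: 80 - 57 = 23
main commits after divergence: 67 - 57 = 10
feature is 23 commits ahead of main
main is 10 commits ahead of feature

feature ahead: 23, main ahead: 10


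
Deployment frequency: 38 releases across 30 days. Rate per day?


Formula: deployments per day = releases / days
= 38 / 30
= 1.267 deploys/day
(equivalently, 8.87 deploys/week)

1.267 deploys/day


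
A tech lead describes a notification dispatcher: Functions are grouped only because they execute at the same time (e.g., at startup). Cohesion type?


Reasoning: Related by timing only
Type: Temporal cohesion

Temporal cohesion


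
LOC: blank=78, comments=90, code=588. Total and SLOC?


Total LOC = blank + comment + code
Total LOC = 78 + 90 + 588 = 756
SLOC (source only) = code = 588

Total LOC: 756, SLOC: 588


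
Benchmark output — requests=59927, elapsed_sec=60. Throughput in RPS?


Formula: throughput = requests / seconds
throughput = 59927 / 60
throughput = 998.78 requests/second

998.78 requests/second


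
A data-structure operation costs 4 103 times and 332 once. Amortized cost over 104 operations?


Formula: Amortized cost = Total cost / Operations
Total cost = (103 * 4) + (1 * 332)
Total cost = 412 + 332 = 744
Amortized = 744 / 104 = 7.1538

7.1538


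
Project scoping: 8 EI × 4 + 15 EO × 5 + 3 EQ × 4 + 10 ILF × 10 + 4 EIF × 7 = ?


UFP = EI*4 + EO*5 + EQ*4 + ILF*10 + EIF*7
UFP = 8*4 + 15*5 + 3*4 + 10*10 + 4*7
UFP = 32 + 75 + 12 + 100 + 28
UFP = 247

247


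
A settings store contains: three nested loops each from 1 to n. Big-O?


Reasoning: three levels of nesting over n
Complexity: O(n^3)

O(n^3)


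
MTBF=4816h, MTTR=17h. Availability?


Availability = MTBF / (MTBF + MTTR)
Availability = 4816 / (4816 + 17)
Availability = 4816 / 4833
Availability = 99.6483%

99.6483%


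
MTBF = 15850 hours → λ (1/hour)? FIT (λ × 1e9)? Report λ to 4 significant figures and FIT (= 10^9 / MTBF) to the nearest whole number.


Formula: λ = 1 / MTBF; FIT = λ × 1e9 = 1e9 / MTBF
λ = 1 / 15850 ≈ 6.309e-05 failures/hour
FIT = 1e9 / 15850 ≈ 63091 failures per 1e9 hours (nearest whole number)

λ = 6.309e-05 /h, FIT = 63091


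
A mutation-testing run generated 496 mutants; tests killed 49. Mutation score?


Mutation score = killed / total * 100
Mutation score = 49 / 496 * 100
Mutation score = 9.88%

9.88%


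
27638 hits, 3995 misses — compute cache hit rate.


Formula: hit rate = hits / (hits + misses) * 100
hit rate = 27638 / (27638 + 3995) * 100
hit rate = 27638 / 31633 * 100
hit rate = 87.37%

87.37%


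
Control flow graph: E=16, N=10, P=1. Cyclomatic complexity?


Formula: V(G) = E - N + 2P
V(G) = 16 - 10 + 2*1
V(G) = 6 + 2
V(G) = 8

8


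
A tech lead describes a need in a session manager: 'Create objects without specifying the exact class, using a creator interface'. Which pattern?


This matches the Factory Method pattern

Factory Method


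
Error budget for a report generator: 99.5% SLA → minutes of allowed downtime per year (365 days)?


Formula: allowed downtime = period * (100 - SLA) / 100
Period (year (365 days)) = 525600 minutes
Unavailability fraction = (100 - 99.5) / 100
Allowed downtime = 525600 * (100 - 99.5) / 100
Allowed downtime = 2628.0 minutes

2628.0 minutes


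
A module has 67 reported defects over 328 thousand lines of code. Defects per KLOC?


Defect density = defects / KLOC
Defect density = 67 / 328
Defect density = 0.204 defects/KLOC

0.204 defects/KLOC


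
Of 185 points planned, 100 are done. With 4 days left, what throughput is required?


Formula: Required rate = Remaining points / Days left
Remaining = 185 - 100 = 85 points
Required rate = 85 / 4 = 21.25 points/day

21.25 points/day


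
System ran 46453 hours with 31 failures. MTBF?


Formula: MTBF = Total operating time / Number of failures
MTBF = 46453 / 31
MTBF = 1498.48 hours

1498.48 hours


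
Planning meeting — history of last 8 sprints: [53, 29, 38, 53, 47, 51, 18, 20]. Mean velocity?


Formula: Avg velocity = Total points / Number of sprints
Points: [53, 29, 38, 53, 47, 51, 18, 20]
Sum = 53 + 29 + 38 + 53 + 47 + 51 + 18 + 20 = 309
Avg velocity = 309 / 8 = 38.63 points/sprint

38.63 points/sprint


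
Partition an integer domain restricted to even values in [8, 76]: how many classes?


Constraint: even integers in [8, 76]
Class 1: x < 8 — out-of-range invalid
Class 2: x in [8,76] but odd — wrong type invalid
Class 3: x in [8,76] and even — valid
Class 4: x > 76 — out-of-range invalid
Total equivalence classes: 4

4 equivalence classes


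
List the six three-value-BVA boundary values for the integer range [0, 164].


Range: [0, 164]
Boundaries: just below min, min, min+1, max-1, max, just above max
Values: [-1, 0, 1, 163, 164, 165]

[-1, 0, 1, 163, 164, 165]


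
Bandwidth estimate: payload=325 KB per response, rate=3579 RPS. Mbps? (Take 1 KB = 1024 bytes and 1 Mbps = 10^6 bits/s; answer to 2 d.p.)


Formula: Mbps = payload_bytes * RPS * 8 / 1e6
Payload per request = 325 KB = 325 * 1024 = 332800 bytes
Total bytes/sec = 332800 * 3579 = 1191091200
Total bits/sec = 1191091200 * 8 = 9528729600
Mbps = 9528729600 / 1e6 = 9528.73

9528.73 Mbps


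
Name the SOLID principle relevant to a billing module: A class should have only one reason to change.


This describes the Single Responsibility Principle (SRP)

Single Responsibility Principle (SRP)


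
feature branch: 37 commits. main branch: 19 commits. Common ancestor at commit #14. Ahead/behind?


Common ancestor: commit #14
feature commits after divergence: 37 - 14 = 23
main commits after divergence: 19 - 14 = 5
feature is 23 commits ahead of main
main is 5 commits ahead of feature

feature ahead: 23, main ahead: 5


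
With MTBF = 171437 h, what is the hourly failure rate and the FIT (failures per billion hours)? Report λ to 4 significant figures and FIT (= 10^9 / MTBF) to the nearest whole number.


Formula: λ = 1 / MTBF; FIT = λ × 1e9 = 1e9 / MTBF
λ = 1 / 171437 ≈ 5.833e-06 failures/hour
FIT = 1e9 / 171437 ≈ 5833 failures per 1e9 hours (nearest whole number)

λ = 5.833e-06 /h, FIT = 5833


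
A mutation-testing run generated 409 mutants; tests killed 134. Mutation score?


Mutation score = killed / total * 100
Mutation score = 134 / 409 * 100
Mutation score = 32.76%

32.76%


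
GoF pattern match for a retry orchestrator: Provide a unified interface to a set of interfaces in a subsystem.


This matches the Facade pattern

Facade


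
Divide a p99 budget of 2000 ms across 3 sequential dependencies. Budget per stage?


Formula: per_stage = total_budget / stages
per_stage = 2000 / 3
per_stage = 666.67 ms

666.67 ms


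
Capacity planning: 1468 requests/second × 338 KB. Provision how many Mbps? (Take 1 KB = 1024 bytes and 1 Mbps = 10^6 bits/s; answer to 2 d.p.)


Formula: Mbps = payload_bytes * RPS * 8 / 1e6
Payload per request = 338 KB = 338 * 1024 = 346112 bytes
Total bytes/sec = 346112 * 1468 = 508092416
Total bits/sec = 508092416 * 8 = 4064739328
Mbps = 4064739328 / 1e6 = 4064.74

4064.74 Mbps


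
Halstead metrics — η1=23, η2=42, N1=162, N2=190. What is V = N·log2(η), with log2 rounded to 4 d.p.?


Formula: V = N * log2(η), where N = N1 + N2 and η = η1 + η2
η = 23 + 42 = 65
N = 162 + 190 = 352
log2(65) ≈ 6.0224
V = 352 * 6.0224 = 2119.88

2119.88


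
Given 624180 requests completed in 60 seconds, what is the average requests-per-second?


Formula: throughput = requests / seconds
throughput = 624180 / 60
throughput = 10403.0 requests/second

10403.0 requests/second


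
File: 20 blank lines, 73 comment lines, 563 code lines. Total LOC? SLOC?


Total LOC = blank + comment + code
Total LOC = 20 + 73 + 563 = 656
SLOC (source only) = code = 563

Total LOC: 656, SLOC: 563


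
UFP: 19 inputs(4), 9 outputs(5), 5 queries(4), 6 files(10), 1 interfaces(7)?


UFP = EI*4 + EO*5 + EQ*4 + ILF*10 + EIF*7
UFP = 19*4 + 9*5 + 5*4 + 6*10 + 1*7
UFP = 76 + 45 + 20 + 60 + 7
UFP = 208

208


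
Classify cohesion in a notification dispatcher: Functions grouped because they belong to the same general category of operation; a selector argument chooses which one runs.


Reasoning: Grouped by category of activity, not by data or sequence
Type: Logical cohesion

Logical cohesion


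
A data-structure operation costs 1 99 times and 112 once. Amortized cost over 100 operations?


Formula: Amortized cost = Total cost / Operations
Total cost = (99 * 1) + (1 * 112)
Total cost = 99 + 112 = 211
Amortized = 211 / 100 = 2.11

2.11


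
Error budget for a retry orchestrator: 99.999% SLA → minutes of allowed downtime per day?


Formula: allowed downtime = period * (100 - SLA) / 100
Period (day) = 1440 minutes
Unavailability fraction = (100 - 99.999) / 100
Allowed downtime = 1440 * (100 - 99.999) / 100
Allowed downtime = 0.0144 minutes

0.0144 minutes


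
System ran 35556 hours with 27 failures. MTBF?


Formula: MTBF = Total operating time / Number of failures
MTBF = 35556 / 27
MTBF = 1316.89 hours

1316.89 hours


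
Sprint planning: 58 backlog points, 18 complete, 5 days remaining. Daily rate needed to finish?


Formula: Required rate = Remaining points / Days left
Remaining = 58 - 18 = 40 points
Required rate = 40 / 5 = 8.0 points/day

8.0 points/day


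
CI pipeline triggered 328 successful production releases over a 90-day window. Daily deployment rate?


Formula: deployments per day = releases / days
= 328 / 90
= 3.644 deploys/day
(equivalently, 25.51 deploys/week)

3.644 deploys/day


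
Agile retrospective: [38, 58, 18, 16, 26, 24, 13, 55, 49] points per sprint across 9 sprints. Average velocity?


Formula: Avg velocity = Total points / Number of sprints
Points: [38, 58, 18, 16, 26, 24, 13, 55, 49]
Sum = 38 + 58 + 18 + 16 + 26 + 24 + 13 + 55 + 49 = 297
Avg velocity = 297 / 9 = 33.0 points/sprint

33.0 points/sprint


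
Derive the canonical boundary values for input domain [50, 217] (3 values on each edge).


Range: [50, 217]
Boundaries: just below min, min, min+1, max-1, max, just above max
Values: [49, 50, 51, 216, 217, 218]

[49, 50, 51, 216, 217, 218]


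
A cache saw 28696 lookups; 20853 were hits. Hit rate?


Formula: hit rate = hits / (hits + misses) * 100
hit rate = 20853 / (20853 + 7843) * 100
hit rate = 20853 / 28696 * 100
hit rate = 72.67%

72.67%
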